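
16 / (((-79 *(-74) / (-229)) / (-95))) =59.54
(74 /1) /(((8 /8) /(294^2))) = 6396264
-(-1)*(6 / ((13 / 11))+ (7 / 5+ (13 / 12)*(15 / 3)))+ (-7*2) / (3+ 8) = 91127/8580 = 10.62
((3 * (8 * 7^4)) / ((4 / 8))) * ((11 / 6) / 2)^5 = 386683451/5184 = 74591.72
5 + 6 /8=23/4 = 5.75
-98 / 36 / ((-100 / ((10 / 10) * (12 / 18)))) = 49/2700 = 0.02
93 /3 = 31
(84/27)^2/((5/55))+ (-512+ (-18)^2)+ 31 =-4093/81 = -50.53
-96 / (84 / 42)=-48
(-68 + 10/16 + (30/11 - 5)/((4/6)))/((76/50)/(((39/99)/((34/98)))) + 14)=-4.61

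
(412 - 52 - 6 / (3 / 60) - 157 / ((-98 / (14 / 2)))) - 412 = -2251/14 = -160.79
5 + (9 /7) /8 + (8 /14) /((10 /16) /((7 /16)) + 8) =9649/1848 = 5.22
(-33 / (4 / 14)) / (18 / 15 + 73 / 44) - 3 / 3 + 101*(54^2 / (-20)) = -46442836/3145 = -14767.20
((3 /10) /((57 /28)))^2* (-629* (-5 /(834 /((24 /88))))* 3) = 184926/2759845 = 0.07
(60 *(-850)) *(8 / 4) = -102000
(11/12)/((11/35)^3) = 42875/1452 = 29.53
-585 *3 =-1755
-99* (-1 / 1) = 99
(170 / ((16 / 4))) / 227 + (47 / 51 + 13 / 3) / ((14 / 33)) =679311/54026 = 12.57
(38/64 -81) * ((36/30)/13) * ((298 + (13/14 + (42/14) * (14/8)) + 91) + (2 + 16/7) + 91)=-3640.28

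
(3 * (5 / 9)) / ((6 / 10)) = 2.78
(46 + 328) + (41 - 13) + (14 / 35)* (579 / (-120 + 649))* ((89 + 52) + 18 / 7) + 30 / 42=465.57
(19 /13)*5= 95/13 = 7.31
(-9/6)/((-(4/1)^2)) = 3/32 = 0.09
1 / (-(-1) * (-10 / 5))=-1/2 = -0.50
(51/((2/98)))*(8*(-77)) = -1539384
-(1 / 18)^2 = -1/324 = 0.00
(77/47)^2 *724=4292596/2209 = 1943.23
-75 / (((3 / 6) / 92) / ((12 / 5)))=-33120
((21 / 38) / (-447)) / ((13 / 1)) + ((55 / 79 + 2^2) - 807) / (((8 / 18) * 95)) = -19.00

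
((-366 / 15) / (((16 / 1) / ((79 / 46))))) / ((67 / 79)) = -380701/123280 = -3.09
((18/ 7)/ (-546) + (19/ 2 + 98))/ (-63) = -136949/80262 = -1.71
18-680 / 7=-554/7 = -79.14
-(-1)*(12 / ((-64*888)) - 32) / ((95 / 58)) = -4395037/224960 = -19.54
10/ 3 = 3.33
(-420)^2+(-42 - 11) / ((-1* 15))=2646053/15 = 176403.53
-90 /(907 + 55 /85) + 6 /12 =1237/3086 = 0.40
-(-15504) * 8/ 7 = 17718.86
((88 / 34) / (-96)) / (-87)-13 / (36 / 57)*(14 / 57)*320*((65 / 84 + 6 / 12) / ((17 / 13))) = -167810207/106488 = -1575.86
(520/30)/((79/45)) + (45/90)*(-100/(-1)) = 4730/79 = 59.87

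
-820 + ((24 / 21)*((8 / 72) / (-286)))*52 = -820.02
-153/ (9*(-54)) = 17/54 = 0.31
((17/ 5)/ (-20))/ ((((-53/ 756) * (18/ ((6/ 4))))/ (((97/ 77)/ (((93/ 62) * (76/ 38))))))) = 4947/58300 = 0.08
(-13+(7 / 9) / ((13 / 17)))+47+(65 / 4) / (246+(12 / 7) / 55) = 518410687/14776632 = 35.08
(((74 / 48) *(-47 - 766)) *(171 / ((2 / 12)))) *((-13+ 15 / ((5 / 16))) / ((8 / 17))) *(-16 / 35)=87445467/2 = 43722733.50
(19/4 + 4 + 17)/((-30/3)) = -103/40 = -2.58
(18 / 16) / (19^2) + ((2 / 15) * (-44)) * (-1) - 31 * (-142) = 4407.87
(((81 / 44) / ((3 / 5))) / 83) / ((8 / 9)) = 1215/29216 = 0.04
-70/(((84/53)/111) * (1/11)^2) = -1186405/2 = -593202.50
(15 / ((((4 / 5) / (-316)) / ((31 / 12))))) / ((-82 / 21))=1285725/328 = 3919.89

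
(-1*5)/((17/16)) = -80/17 = -4.71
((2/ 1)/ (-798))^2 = 1/159201 = 0.00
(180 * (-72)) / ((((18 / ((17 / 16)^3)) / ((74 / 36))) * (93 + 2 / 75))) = -68167875/3572224 = -19.08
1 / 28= 0.04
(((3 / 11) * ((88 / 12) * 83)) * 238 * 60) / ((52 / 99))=58669380/13 = 4513029.23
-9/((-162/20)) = 10/9 = 1.11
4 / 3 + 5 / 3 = 3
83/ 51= 1.63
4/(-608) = -1/152 = -0.01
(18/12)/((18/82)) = 41/6 = 6.83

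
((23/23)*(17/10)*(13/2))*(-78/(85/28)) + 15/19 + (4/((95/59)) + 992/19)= -108507/475 = -228.44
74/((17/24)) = 1776/17 = 104.47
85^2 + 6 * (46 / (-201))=483983/67 = 7223.63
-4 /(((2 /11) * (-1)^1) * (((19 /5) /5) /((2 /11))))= 100/19 = 5.26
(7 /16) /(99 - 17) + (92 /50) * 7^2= 2957423/32800 = 90.17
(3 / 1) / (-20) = -3/20 = -0.15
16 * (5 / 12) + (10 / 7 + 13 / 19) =3503/399 = 8.78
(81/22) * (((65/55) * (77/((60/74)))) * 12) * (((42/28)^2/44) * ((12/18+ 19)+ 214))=573544881/9680 = 59250.50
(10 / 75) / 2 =1/15 = 0.07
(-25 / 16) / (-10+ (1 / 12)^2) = 225/1439 = 0.16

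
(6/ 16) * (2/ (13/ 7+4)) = 21/164 = 0.13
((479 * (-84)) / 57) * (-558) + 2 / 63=471485486/1197 = 393889.29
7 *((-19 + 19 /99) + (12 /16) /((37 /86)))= -875119/7326 = -119.45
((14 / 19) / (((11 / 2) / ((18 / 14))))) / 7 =0.02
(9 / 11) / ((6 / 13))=39/22 = 1.77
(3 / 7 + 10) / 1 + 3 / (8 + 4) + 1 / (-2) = 285/28 = 10.18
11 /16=0.69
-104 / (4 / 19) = -494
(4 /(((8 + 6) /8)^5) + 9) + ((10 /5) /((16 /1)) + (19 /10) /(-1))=5021063/672280 = 7.47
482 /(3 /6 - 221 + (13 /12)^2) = -69408/31583 = -2.20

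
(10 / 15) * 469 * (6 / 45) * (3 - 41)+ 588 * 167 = 4347532/45 = 96611.82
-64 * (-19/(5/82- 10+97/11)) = -1096832/1011 = -1084.90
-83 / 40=-2.08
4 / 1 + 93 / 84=143/28 = 5.11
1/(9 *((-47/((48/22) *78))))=-208/517 = -0.40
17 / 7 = 2.43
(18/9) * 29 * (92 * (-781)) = -4167416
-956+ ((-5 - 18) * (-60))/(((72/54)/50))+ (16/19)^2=18336890/361 = 50794.71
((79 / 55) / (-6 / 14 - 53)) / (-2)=553/41140 = 0.01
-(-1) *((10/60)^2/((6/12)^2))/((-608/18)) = -1/304 = 0.00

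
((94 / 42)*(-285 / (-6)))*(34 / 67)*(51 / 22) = 1290385/10318 = 125.06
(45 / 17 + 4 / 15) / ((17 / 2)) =1486/4335 = 0.34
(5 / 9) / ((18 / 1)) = 5/162 = 0.03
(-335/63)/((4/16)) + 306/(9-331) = -32197/1449 = -22.22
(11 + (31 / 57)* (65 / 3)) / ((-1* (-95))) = 3896/16245 = 0.24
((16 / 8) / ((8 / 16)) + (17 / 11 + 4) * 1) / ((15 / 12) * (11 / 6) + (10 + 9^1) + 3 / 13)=0.44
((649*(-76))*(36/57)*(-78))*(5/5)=2429856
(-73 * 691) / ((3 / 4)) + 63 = -201583/3 = -67194.33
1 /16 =0.06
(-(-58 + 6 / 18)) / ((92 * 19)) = 0.03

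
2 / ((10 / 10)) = 2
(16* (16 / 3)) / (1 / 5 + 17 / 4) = 19.18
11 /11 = 1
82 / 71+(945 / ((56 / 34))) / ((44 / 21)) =274.99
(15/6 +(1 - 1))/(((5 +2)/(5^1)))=25/14 = 1.79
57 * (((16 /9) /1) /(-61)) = -304/183 = -1.66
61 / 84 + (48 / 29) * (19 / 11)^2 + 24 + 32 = 18175937/294756 = 61.66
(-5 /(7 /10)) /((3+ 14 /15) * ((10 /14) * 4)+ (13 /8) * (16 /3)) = -75/209 = -0.36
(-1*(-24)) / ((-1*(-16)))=3/2 = 1.50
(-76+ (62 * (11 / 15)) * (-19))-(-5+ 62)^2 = -62833/15 = -4188.87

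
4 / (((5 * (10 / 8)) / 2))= 32/25 = 1.28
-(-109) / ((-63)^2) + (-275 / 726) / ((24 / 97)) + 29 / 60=-3563057/3492720 = -1.02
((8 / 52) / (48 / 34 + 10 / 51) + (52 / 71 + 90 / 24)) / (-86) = -0.05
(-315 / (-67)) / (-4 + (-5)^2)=15/67 = 0.22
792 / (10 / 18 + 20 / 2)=7128/95 = 75.03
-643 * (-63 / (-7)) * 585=-3385395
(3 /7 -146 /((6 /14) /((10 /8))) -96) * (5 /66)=-39.50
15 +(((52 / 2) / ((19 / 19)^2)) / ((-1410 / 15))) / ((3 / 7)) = 2024/141 = 14.35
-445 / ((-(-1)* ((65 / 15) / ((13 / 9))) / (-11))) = 4895/3 = 1631.67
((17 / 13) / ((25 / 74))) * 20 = 5032/65 = 77.42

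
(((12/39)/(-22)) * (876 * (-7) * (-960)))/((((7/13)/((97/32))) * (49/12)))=-61179840/539 = -113506.20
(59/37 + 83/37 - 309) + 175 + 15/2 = -9077/74 = -122.66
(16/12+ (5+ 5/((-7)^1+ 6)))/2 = 2/3 = 0.67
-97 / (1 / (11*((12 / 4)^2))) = -9603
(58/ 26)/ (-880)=-29/11440 = 0.00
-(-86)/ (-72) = -43/36 = -1.19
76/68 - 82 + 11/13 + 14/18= -157645/1989 = -79.26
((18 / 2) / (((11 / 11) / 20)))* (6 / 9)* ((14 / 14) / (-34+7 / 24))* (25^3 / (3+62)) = -9000000/10517 = -855.76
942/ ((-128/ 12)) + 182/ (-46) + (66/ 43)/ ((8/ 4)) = -1447921/15824 = -91.50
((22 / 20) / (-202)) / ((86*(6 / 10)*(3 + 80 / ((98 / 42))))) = -77/27204552 = 0.00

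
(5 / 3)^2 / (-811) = -25/7299 = 0.00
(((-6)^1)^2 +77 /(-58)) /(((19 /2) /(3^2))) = 18099/551 = 32.85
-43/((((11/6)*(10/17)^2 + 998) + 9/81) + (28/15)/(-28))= -559215/12987818 = -0.04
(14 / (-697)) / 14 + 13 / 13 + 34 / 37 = 49450/25789 = 1.92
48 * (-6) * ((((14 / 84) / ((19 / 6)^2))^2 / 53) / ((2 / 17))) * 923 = -81342144/6907013 = -11.78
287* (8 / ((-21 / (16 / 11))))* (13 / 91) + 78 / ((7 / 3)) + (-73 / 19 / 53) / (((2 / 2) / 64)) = 1412086/232617 = 6.07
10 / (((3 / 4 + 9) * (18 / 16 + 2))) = 64/195 = 0.33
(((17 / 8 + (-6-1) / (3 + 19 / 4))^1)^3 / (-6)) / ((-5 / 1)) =9272709/152529920 = 0.06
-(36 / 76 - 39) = 732/19 = 38.53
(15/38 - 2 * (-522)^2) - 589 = -20731151/38 = -545556.61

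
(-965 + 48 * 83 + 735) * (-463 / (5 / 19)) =-6604787.60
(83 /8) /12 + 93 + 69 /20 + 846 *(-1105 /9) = -49810889/480 = -103772.69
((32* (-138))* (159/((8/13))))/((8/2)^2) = -142623/2 = -71311.50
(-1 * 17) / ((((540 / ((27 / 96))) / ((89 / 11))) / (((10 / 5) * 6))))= -1513/1760 = -0.86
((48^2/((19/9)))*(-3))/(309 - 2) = -62208/5833 = -10.66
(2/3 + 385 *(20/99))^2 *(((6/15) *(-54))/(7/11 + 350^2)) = -21931184/20212605 = -1.09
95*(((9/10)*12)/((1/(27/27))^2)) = 1026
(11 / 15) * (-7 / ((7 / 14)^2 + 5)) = -44/45 = -0.98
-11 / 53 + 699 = 37036/53 = 698.79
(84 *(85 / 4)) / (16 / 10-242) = -8925/1202 = -7.43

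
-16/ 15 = -1.07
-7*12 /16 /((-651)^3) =1/52551324 = 0.00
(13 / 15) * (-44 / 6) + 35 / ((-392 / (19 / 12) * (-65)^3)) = -6.36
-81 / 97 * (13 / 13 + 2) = -243/97 = -2.51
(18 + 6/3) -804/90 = 166/15 = 11.07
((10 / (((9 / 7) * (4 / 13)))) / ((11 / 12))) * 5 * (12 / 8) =2275/11 = 206.82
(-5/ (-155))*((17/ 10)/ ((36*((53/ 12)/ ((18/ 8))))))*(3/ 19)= 153/1248680 = 0.00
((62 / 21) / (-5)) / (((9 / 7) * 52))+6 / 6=3479/3510 = 0.99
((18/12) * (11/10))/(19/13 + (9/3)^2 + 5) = 143/1340 = 0.11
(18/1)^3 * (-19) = -110808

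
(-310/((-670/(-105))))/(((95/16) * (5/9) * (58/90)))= -22.85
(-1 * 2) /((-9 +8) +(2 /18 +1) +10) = -18/91 = -0.20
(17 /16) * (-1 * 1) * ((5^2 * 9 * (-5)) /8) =19125/128 = 149.41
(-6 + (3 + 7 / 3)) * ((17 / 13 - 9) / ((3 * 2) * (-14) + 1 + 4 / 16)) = -800/12909 = -0.06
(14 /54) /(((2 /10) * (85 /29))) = 203/459 = 0.44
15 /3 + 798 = 803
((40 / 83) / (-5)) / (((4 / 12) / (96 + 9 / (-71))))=-163368/5893 = -27.72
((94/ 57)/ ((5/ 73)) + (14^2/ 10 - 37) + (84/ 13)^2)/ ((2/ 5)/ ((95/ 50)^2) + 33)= 44318773/30300855 = 1.46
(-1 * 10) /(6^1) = -5/3 = -1.67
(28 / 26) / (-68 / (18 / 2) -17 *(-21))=126/40885 = 0.00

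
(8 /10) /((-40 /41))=-41/50 = -0.82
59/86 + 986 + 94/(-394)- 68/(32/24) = 15848351/16942 = 935.45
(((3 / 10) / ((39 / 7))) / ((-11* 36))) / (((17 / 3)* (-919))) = 7/268090680 = 0.00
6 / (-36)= -1/6 = -0.17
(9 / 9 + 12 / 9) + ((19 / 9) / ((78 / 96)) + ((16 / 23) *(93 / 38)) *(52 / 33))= 4282471/562419 = 7.61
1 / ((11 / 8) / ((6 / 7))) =48/77 = 0.62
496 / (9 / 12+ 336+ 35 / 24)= 11904/8117 = 1.47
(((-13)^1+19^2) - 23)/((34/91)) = 29575/34 = 869.85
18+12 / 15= 94/5 = 18.80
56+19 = 75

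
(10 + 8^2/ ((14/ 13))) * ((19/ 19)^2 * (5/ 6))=405/7 = 57.86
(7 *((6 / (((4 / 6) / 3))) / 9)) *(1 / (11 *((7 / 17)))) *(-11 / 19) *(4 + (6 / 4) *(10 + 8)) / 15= -527/95 = -5.55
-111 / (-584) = 111/584 = 0.19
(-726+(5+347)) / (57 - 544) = 374/487 = 0.77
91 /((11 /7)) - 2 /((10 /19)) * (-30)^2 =-36983/11 = -3362.09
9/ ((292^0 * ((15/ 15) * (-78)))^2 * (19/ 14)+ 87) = 21/19469 = 0.00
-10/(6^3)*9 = -5/12 = -0.42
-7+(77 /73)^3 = -2266586/389017 = -5.83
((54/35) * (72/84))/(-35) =-324/8575 = -0.04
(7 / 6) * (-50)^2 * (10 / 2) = 43750/3 = 14583.33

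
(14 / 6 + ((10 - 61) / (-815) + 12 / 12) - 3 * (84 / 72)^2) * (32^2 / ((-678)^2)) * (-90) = 0.14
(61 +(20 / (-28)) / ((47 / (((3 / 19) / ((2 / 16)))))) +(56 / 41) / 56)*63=140715738/36613 = 3843.33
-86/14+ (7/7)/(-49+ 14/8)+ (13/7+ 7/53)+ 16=118453/10017 = 11.83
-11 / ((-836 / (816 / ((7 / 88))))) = 17952/133 = 134.98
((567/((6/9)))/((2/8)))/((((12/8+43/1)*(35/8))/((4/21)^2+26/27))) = 380736/21805 = 17.46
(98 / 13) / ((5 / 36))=3528/65 = 54.28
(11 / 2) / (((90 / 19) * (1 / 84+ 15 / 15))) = 1463/1275 = 1.15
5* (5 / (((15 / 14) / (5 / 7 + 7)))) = 180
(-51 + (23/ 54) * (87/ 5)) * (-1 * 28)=54922/45 = 1220.49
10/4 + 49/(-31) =57/62 = 0.92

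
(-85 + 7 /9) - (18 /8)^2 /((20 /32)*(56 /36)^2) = -1544729/17640 = -87.57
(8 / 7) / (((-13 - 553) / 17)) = -68/1981 = -0.03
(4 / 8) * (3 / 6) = 1/4 = 0.25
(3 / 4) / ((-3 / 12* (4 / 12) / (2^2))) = -36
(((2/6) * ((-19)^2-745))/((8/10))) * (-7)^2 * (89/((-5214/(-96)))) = -11164160/869 = -12847.13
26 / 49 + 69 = 3407/49 = 69.53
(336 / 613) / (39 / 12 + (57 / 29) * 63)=38976/9036233 = 0.00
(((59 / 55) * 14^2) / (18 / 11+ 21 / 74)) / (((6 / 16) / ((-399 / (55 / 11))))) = -910503104/39075 = -23301.42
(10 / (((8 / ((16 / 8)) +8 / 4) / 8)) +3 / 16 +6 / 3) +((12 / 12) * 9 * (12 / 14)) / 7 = 39097/2352 = 16.62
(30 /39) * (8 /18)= 40/117 = 0.34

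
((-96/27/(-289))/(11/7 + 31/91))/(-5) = -1456/1131435 = 0.00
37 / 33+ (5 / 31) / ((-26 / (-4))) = 15241/13299 = 1.15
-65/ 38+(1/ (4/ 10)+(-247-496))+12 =-13874/19 = -730.21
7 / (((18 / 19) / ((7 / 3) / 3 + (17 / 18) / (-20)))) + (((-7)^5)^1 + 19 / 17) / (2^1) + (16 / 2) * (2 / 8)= -924853037/110160 = -8395.54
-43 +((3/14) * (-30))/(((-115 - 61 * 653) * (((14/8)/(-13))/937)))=-7196918/163121 = -44.12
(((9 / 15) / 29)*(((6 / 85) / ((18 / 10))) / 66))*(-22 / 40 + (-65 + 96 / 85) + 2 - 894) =-325183/27657300 = -0.01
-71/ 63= -1.13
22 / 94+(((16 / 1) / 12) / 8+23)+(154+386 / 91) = 4661309/25662 = 181.64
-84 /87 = -28/29 = -0.97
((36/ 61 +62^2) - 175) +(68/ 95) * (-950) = 182365/61 = 2989.59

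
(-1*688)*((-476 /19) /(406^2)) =11696/111853 = 0.10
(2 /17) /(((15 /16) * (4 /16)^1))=128/255 = 0.50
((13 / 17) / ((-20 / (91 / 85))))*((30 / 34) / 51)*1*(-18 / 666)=1183/61805540 = 0.00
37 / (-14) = -37/14 = -2.64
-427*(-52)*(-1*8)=-177632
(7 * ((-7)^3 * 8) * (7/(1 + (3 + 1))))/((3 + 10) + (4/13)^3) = -295399832/143125 = -2063.93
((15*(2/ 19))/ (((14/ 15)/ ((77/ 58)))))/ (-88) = -225/8816 = -0.03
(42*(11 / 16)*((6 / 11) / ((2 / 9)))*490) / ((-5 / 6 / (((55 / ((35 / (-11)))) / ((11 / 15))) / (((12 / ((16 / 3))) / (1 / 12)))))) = 72765/2 = 36382.50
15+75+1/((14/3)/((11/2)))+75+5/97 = 451481/2716 = 166.23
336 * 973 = 326928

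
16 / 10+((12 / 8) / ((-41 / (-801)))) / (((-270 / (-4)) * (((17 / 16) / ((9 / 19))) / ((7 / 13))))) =1466984/860795 = 1.70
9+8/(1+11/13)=40/3 = 13.33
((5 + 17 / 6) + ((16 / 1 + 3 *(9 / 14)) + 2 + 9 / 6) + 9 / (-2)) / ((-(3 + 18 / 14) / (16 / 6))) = -416/27 = -15.41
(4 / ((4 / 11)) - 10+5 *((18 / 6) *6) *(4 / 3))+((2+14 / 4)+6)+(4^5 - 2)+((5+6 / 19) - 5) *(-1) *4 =43823/38 = 1153.24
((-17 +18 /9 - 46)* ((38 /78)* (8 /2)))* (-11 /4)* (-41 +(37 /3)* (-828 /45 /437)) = -7939943/585 = -13572.55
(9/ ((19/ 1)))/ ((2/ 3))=27/38 = 0.71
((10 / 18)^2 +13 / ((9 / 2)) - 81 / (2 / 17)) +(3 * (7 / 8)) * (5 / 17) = -7540787/11016 = -684.53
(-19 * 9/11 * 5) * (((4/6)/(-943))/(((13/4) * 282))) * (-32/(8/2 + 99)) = -12160/652804009 = 0.00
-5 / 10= -1/2 = -0.50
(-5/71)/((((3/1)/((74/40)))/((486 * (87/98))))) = -260739/13916 = -18.74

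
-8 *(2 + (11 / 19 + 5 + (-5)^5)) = 473848/19 = 24939.37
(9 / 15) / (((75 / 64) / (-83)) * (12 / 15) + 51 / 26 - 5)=-51792/263255 = -0.20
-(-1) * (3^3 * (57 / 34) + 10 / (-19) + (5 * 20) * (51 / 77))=5519977/49742 = 110.97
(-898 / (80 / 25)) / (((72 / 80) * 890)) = -2245/6408 = -0.35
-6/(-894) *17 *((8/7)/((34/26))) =104/1043 = 0.10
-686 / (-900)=343/450 = 0.76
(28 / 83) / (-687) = -28/57021 = 0.00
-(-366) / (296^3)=183/12967168 = 0.00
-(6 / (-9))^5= 32/243 = 0.13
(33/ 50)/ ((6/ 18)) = 1.98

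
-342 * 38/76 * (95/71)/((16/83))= -1348335/1136 = -1186.91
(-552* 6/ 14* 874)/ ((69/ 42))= -125856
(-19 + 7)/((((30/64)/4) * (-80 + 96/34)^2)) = -289/16810 = -0.02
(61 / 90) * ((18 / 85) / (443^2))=61/83405825 = 0.00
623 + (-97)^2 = 10032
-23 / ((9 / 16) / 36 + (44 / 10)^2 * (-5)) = 7360/30971 = 0.24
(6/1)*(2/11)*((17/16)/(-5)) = -0.23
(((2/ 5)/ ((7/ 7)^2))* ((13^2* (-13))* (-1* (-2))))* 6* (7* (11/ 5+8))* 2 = -37647792/25 = -1505911.68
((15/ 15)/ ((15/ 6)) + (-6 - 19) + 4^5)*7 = 34979/5 = 6995.80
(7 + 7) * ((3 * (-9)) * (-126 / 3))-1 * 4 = 15872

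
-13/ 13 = -1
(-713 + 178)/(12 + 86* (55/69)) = -6.64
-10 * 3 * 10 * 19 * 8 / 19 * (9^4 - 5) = -15734400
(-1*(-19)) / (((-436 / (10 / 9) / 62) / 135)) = -44175/109 = -405.28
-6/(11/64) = -384/11 = -34.91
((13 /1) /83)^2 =169/6889 = 0.02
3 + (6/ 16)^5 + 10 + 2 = 491763/32768 = 15.01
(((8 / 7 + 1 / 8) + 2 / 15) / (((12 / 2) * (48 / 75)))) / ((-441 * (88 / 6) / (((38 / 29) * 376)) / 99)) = -5255305/1909824 = -2.75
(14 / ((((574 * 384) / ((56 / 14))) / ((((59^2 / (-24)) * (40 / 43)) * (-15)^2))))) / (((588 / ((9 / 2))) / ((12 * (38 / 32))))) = -74406375/88460288 = -0.84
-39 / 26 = -1.50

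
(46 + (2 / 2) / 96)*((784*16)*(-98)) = -169683472/3 = -56561157.33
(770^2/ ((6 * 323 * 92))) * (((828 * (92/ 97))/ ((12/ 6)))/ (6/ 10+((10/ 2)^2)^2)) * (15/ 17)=33350625/18109318 = 1.84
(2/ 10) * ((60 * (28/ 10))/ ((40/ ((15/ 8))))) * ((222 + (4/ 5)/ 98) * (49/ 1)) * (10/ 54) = 47593/15 = 3172.87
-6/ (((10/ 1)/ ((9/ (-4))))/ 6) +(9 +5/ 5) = 181/10 = 18.10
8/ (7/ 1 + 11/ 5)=20/23 = 0.87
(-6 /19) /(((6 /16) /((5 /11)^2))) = -400/2299 = -0.17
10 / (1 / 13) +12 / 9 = 394/3 = 131.33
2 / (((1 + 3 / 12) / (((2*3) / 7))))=48/35 = 1.37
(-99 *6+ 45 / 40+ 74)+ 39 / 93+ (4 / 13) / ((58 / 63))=-48442281/93496 = -518.12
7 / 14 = 1/2 = 0.50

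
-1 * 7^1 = -7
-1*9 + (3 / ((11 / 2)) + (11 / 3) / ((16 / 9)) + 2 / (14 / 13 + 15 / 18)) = -140169/26224 = -5.35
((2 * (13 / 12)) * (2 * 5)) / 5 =13/3 = 4.33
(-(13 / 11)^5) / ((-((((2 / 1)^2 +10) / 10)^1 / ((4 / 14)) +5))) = 0.23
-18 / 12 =-3/2 = -1.50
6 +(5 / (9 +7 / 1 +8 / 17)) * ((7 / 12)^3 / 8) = 664385/110592 = 6.01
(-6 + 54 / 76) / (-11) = 201/418 = 0.48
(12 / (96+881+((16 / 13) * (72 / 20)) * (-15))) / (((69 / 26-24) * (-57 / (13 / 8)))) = 2197/124821165 = 0.00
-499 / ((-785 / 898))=448102/785 = 570.83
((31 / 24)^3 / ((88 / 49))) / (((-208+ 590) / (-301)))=-439387459/464707584 = -0.95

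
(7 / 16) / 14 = 1/32 = 0.03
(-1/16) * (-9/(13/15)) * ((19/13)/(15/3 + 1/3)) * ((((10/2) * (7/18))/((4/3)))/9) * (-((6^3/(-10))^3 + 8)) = 371469/1280 = 290.21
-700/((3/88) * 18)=-30800/27 = -1140.74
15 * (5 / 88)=0.85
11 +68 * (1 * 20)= 1371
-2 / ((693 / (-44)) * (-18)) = -4/567 = -0.01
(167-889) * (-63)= 45486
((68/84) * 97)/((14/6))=1649/49 = 33.65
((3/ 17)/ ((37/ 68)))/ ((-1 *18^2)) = -1/999 = 0.00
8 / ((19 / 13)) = 104/19 = 5.47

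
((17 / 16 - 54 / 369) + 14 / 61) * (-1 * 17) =-779365/40016 = -19.48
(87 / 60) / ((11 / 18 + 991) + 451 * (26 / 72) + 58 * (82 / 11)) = 2871/3141935 = 0.00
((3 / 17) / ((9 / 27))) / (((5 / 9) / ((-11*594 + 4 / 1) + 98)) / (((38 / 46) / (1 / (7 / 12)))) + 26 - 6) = 5774328/218139325 = 0.03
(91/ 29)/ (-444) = -91/12876 = -0.01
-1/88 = -0.01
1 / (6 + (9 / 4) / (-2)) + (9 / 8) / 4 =607/1248 = 0.49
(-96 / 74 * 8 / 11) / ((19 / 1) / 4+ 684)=-1536/1121285 = 0.00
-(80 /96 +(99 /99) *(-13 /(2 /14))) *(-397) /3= -214777/18 = -11932.06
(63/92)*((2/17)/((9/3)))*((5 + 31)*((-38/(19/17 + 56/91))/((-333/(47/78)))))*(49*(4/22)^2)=2450392/39437893 = 0.06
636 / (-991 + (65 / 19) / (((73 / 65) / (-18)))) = -882132/1450567 = -0.61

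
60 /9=20/3 = 6.67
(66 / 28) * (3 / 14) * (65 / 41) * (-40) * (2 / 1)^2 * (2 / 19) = -514800/38171 = -13.49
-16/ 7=-2.29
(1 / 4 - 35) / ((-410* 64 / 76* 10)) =2641/262400 = 0.01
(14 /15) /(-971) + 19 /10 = 55319/29130 = 1.90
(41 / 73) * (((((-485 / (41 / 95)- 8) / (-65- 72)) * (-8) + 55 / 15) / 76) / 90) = -0.01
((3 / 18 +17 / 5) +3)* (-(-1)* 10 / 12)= 197/36 = 5.47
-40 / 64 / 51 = -5/408 = -0.01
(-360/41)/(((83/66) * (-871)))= 23760/2964013 = 0.01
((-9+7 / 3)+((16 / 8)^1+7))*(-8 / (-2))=28/3 = 9.33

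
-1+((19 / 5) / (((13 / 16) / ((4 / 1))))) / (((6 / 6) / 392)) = 476607/65 = 7332.42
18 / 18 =1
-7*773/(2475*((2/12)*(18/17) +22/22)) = -91987/49500 = -1.86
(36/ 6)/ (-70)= -3/35 = -0.09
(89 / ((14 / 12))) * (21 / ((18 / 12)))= 1068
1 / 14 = 0.07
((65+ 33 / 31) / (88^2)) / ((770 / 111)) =1776/1444135 = 0.00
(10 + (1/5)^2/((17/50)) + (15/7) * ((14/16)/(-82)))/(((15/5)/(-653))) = -2197.30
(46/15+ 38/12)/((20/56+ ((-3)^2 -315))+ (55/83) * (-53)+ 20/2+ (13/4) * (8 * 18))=108647/2392035 = 0.05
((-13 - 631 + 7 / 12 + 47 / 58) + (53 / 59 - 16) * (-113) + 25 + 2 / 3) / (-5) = -7456893/34220 = -217.91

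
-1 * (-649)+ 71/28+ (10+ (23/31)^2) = 17815415/26908 = 662.09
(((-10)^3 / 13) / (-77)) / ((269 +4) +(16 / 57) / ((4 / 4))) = 57000/15592577 = 0.00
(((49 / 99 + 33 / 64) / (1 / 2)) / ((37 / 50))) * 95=15207125/58608 = 259.47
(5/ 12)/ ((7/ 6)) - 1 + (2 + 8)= 131/14 = 9.36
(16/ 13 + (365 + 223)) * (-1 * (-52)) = 30640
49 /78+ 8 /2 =361/78 = 4.63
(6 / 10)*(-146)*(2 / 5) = -876/25 = -35.04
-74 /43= -1.72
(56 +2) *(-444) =-25752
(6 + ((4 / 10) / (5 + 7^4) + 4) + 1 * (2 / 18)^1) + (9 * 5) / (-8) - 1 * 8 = -507241/144360 = -3.51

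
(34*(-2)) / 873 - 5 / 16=-5453/13968 = -0.39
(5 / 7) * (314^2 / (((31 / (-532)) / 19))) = -711863120/31 = -22963326.45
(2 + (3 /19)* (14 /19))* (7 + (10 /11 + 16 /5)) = 466804/19855 = 23.51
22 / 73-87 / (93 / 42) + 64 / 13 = -1002184/29419 = -34.07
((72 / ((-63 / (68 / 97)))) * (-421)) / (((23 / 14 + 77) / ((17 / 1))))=7786816/106797 = 72.91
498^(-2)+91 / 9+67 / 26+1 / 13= 41154899/3224052 = 12.76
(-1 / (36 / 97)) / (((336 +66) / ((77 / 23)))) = -7469/332856 = -0.02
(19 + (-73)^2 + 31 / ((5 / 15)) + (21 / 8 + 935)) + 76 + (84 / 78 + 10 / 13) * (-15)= 668401/104 = 6426.93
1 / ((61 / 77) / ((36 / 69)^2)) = 11088/32269 = 0.34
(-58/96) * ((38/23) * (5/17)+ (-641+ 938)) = -3373193/18768 = -179.73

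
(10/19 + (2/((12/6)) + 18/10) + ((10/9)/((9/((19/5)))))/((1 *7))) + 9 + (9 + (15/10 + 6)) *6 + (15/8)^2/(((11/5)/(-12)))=874241177/9480240 = 92.22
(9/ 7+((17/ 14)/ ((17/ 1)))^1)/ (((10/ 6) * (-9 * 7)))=-19/1470 = -0.01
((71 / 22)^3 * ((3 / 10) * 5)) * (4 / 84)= 357911/149072 = 2.40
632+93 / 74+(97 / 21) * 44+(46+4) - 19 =1348087/1554 = 867.49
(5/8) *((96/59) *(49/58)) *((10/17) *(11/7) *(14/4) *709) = 57322650/29087 = 1970.73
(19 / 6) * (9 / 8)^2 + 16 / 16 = 641/128 = 5.01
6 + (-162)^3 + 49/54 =-229582139/54 = -4251521.09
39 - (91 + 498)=-550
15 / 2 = 7.50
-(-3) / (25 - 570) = -3/545 = -0.01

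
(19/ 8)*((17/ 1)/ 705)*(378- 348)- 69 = -12649/188 = -67.28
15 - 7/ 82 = 1223/82 = 14.91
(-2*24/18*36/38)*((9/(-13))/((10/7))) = 1512/1235 = 1.22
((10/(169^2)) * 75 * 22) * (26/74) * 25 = 412500/81289 = 5.07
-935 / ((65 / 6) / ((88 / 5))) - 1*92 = -104716/65 = -1611.02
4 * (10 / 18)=20/9 = 2.22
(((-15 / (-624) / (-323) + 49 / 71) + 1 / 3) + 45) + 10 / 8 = 676491427/14310192 = 47.27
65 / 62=1.05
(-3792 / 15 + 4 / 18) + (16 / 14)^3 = -3875498/15435 = -251.09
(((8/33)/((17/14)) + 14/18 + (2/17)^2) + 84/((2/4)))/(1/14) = 67690126/28611 = 2365.88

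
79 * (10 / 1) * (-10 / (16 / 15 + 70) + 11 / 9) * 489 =668058760/1599 = 417797.85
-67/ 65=-1.03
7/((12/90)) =105/2 = 52.50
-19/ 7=-2.71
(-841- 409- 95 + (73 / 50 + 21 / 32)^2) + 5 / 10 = -857613751/640000 = -1340.02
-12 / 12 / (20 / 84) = -4.20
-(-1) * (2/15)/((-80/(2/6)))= -1/1800 = 0.00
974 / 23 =42.35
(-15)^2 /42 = 75/14 = 5.36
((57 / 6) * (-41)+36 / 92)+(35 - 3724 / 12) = -91693/138 = -664.44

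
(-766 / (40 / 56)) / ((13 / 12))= -64344/65 = -989.91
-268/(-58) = 134/29 = 4.62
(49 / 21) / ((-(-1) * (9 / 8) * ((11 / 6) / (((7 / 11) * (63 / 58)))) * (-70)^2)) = 14/87725 = 0.00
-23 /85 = -0.27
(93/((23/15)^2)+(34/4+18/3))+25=83641/1058 = 79.06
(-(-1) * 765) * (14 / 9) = 1190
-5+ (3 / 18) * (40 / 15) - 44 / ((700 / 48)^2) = -1312649/275625 = -4.76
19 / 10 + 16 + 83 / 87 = 16403/870 = 18.85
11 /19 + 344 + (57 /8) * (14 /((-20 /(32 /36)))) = 193883/570 = 340.15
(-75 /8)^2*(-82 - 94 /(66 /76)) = -5885625/352 = -16720.53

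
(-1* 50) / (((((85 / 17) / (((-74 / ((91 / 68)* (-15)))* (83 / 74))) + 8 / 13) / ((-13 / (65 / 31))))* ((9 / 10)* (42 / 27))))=121.36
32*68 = 2176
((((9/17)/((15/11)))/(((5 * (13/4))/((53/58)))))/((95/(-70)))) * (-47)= 2301684/3044275 = 0.76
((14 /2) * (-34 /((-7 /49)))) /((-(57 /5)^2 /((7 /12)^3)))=-7142975/2807136 = -2.54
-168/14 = -12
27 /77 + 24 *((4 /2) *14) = 51771/77 = 672.35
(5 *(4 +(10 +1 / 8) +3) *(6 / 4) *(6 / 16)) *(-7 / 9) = -4795/128 = -37.46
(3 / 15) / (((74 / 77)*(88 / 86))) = 301/1480 = 0.20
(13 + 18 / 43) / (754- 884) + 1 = 5013/5590 = 0.90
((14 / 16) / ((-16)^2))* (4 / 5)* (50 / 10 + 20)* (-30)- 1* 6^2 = -38.05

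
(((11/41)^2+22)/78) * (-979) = -36323837/131118 = -277.03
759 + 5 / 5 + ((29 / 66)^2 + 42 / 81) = 760.71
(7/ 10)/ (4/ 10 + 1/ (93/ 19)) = 651/562 = 1.16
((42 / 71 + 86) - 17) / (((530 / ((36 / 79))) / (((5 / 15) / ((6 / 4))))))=19764/1486385 = 0.01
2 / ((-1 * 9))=-2/9 = -0.22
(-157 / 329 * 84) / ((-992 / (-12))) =-0.48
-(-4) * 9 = 36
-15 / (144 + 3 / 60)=-300/2881 = -0.10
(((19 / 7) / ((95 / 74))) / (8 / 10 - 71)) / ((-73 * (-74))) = -1/179361 = 0.00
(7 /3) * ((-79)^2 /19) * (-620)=-27085940/57 = -475191.93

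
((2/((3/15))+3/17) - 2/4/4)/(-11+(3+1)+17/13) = -17771/10064 = -1.77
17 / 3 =5.67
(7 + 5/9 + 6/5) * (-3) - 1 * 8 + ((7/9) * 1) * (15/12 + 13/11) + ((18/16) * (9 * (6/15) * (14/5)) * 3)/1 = 16283/9900 = 1.64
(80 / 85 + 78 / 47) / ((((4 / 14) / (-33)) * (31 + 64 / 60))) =-9.37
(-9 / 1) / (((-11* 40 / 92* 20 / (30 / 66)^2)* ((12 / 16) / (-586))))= -20217/1331 = -15.19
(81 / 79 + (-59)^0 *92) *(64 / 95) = 470336/7505 = 62.67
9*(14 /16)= 63/8 = 7.88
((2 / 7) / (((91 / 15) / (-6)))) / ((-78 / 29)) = 870/8281 = 0.11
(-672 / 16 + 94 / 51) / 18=-1024/459 = -2.23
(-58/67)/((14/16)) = -464/469 = -0.99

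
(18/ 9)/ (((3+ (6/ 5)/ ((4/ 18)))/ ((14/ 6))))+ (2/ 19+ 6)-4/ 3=911/171 = 5.33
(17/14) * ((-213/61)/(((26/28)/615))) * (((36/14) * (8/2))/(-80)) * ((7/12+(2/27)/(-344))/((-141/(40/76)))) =-167513495/213152849 = -0.79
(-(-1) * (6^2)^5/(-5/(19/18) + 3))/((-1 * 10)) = 191476224/55 = 3481385.89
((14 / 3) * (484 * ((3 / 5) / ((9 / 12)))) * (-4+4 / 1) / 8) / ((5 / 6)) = 0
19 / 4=4.75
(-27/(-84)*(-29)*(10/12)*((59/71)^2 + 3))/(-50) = 404637/705740 = 0.57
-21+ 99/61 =-1182/61 = -19.38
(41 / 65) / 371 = 41/24115 = 0.00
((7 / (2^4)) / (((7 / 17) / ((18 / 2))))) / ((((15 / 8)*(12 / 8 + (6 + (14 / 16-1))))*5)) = 204/1475 = 0.14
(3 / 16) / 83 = 3/1328 = 0.00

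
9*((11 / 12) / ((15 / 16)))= 44/5 = 8.80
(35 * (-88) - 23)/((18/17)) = -52751/18 = -2930.61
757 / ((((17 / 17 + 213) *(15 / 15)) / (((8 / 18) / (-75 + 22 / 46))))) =-17411/825291 = -0.02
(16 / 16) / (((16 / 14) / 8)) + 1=8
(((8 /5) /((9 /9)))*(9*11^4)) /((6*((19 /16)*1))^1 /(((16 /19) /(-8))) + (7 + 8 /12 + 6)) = -50599296/12965 = -3902.76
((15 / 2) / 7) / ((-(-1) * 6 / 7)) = 5/4 = 1.25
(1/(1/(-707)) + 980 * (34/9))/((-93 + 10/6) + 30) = -26957/552 = -48.84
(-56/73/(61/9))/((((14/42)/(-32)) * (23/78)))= 3773952/102419 = 36.85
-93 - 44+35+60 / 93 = -3142/31 = -101.35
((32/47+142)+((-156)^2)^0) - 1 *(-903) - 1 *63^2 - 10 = -137819/47 = -2932.32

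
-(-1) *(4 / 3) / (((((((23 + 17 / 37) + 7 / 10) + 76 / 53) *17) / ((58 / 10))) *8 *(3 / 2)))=113738/76788711 = 0.00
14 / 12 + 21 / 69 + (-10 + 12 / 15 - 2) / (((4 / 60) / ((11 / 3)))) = -84805/138 = -614.53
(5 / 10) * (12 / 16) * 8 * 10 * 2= 60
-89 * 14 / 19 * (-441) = 549486/19 = 28920.32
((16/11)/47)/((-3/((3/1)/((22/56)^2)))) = -12544/62557 = -0.20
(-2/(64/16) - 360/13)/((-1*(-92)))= -733/2392 = -0.31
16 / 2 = 8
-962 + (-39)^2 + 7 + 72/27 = 1706/3 = 568.67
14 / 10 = 7/5 = 1.40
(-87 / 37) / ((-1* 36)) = 29/444 = 0.07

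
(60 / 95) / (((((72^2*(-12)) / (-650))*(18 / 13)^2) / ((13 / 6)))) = 714025/95738112 = 0.01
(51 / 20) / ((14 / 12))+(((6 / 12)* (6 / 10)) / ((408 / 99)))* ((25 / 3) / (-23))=472809/218960 = 2.16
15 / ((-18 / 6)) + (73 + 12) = 80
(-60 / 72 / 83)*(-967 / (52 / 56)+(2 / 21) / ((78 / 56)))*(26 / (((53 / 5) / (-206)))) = -627445100/118773 = -5282.73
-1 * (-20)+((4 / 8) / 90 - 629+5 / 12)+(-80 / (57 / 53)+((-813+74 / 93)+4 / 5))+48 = -7667197/5301 = -1446.37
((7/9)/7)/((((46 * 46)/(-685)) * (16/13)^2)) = -115765/4875264 = -0.02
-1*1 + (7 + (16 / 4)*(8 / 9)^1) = 86/9 = 9.56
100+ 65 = 165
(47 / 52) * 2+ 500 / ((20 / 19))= 12397/26 = 476.81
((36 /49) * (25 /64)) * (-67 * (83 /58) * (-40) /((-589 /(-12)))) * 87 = 56305125/28861 = 1950.91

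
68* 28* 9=17136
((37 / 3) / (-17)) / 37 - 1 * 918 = -46819/51 = -918.02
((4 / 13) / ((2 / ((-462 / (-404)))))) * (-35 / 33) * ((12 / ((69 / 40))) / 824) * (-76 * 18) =6703200/3110497 = 2.16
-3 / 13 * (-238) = 714/13 = 54.92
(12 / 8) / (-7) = -3/14 = -0.21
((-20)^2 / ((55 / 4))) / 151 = 320/1661 = 0.19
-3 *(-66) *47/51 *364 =1129128/17 = 66419.29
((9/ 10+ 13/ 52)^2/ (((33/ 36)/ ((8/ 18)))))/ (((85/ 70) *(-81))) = -7406/1136025 = -0.01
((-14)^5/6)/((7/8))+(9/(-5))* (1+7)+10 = -1536706/15 = -102447.07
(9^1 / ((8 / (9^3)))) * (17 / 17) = 6561/8 = 820.12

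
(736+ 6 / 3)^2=544644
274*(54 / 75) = 197.28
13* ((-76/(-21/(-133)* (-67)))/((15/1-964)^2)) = 1444/13924677 = 0.00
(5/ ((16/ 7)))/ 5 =7/16 = 0.44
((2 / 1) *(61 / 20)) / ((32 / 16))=3.05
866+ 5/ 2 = 1737/2 = 868.50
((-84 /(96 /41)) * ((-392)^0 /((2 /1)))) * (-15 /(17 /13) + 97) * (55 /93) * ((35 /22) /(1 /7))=-255595025/25296 = -10104.17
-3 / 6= -1/2 = -0.50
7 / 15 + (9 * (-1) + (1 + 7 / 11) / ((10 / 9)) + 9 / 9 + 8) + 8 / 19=1480/627 = 2.36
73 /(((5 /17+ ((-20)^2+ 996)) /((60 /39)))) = 24820/308581 = 0.08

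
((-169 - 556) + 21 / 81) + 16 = -19136/27 = -708.74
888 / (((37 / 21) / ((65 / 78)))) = 420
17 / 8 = 2.12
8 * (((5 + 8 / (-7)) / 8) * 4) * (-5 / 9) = -60/7 = -8.57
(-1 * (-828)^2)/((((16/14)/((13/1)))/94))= -733060692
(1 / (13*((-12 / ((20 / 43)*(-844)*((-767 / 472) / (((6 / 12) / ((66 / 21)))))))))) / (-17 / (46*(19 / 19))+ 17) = -213532/138159 = -1.55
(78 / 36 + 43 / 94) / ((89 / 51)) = 6290/4183 = 1.50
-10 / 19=-0.53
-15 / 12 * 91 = -455/4 = -113.75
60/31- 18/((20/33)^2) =-291831/6200 = -47.07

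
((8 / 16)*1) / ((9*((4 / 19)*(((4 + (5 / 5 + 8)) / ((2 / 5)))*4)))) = 19/9360 = 0.00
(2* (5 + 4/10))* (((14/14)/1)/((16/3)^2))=243/640 = 0.38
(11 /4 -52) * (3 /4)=-591/16 = -36.94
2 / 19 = 0.11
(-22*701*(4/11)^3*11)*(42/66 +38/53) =-11039.36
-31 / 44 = -0.70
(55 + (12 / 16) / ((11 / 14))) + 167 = 4905/22 = 222.95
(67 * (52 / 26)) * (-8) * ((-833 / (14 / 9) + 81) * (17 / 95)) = 8282808/95 = 87187.45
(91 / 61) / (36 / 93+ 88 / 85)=239785/228628 = 1.05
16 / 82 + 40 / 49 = 2032/2009 = 1.01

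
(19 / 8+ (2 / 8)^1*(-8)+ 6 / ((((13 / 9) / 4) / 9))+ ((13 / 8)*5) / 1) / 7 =587/26 = 22.58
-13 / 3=-4.33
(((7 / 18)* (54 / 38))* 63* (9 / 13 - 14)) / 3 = -76293/494 = -154.44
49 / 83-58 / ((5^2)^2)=25811/51875 = 0.50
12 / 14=6/7 = 0.86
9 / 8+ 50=409/8 = 51.12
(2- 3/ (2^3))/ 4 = 13/32 = 0.41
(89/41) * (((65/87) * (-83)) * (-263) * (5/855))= 126280765/609957 = 207.03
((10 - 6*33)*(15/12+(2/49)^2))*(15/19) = -8474805/45619 = -185.77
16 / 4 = 4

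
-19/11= -1.73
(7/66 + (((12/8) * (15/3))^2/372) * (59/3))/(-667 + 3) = -50411/10868352 = 0.00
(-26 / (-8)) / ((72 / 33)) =143/96 = 1.49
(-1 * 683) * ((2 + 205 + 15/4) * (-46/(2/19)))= 251611053/4 = 62902763.25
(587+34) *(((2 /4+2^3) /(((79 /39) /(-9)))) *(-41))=151925787/158 = 961555.61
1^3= 1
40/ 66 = 20/33 = 0.61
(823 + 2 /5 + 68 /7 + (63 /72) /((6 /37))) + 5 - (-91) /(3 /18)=2334377/1680 = 1389.51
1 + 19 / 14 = 33/14 = 2.36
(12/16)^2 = 9/16 = 0.56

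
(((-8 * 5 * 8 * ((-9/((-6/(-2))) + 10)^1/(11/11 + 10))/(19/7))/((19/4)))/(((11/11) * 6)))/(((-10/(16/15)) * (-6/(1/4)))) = -6272/536085 = -0.01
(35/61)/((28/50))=125/122 = 1.02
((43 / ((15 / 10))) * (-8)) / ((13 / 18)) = -4128/13 = -317.54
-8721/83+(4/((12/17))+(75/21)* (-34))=-384914/1743 = -220.83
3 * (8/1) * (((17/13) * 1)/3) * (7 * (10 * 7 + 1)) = 67592/13 = 5199.38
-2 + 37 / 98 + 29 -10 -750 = -71797/98 = -732.62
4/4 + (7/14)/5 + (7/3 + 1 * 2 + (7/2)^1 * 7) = 449/15 = 29.93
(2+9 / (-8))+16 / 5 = 4.08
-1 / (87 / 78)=-26/29 = -0.90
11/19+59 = 1132/19 = 59.58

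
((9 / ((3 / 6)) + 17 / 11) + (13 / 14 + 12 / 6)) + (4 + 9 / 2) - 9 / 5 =11232/385 = 29.17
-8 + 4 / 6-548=-1666/3 = -555.33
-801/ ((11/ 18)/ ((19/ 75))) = -91314/275 = -332.05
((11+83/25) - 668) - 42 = -17392/25 = -695.68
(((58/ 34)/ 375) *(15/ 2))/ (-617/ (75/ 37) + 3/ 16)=-696/6205663 = 0.00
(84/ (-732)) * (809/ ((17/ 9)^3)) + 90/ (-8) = -29999493/1198772 = -25.03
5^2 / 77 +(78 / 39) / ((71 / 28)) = 1.11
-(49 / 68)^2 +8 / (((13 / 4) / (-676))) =-7696737/4624 = -1664.52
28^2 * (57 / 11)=44688/11 = 4062.55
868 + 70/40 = 3479/4 = 869.75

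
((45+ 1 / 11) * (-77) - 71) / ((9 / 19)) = -22439/3 = -7479.67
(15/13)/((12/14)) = 35/26 = 1.35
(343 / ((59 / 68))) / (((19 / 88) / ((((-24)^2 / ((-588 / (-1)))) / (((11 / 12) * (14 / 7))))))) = 1096704/1121 = 978.33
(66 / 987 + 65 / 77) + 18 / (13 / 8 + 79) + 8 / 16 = 363317/222310 = 1.63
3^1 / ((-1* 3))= -1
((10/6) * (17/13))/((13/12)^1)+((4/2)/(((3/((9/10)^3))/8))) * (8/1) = 699572/21125 = 33.12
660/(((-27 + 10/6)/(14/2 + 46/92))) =-7425/38 = -195.39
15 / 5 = 3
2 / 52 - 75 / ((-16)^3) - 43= -2286641/53248 = -42.94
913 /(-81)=-913/81 = -11.27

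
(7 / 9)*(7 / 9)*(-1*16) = -784/81 = -9.68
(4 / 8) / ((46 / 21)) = 21/92 = 0.23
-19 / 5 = -3.80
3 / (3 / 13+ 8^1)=39/107 = 0.36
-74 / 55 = -1.35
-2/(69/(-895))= 1790/69 = 25.94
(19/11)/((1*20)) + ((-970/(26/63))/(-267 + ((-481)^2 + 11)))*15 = -416653/6294860 = -0.07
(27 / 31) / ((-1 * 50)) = -27/1550 = -0.02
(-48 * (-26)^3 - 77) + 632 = 844203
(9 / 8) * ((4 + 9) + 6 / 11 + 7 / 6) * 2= 2913/88 = 33.10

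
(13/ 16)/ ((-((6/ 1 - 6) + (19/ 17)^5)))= -18458141/39617584 = -0.47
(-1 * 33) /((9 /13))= -143/3 = -47.67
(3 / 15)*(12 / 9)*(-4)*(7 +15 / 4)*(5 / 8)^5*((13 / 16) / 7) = -349375/2752512 = -0.13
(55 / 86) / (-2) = -55/172 = -0.32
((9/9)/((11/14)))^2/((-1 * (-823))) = 196/99583 = 0.00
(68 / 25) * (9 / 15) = 204/125 = 1.63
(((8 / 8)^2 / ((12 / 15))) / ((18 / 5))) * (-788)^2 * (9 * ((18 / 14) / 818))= 8732025/2863 = 3049.96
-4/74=-2/37 = -0.05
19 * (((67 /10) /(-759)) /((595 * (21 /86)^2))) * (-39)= 61198202/331929675 = 0.18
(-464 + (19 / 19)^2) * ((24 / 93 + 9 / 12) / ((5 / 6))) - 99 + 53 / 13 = -527933/806 = -655.00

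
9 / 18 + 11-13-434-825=-2521/2 = -1260.50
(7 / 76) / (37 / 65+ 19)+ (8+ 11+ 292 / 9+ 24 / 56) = 105317587/2030112 = 51.88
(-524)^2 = 274576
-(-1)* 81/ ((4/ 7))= 567/4 = 141.75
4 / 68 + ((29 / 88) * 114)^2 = 46452889/32912 = 1411.43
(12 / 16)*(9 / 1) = 27/4 = 6.75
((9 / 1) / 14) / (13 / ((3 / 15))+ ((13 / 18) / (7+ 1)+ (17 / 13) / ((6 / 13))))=648/68467 = 0.01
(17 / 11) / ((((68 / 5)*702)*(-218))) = -5/6733584 = 0.00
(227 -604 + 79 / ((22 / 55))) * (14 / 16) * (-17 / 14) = 6103/32 = 190.72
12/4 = 3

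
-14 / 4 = -7/2 = -3.50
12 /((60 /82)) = 82/5 = 16.40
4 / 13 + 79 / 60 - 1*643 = -641.38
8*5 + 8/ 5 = 41.60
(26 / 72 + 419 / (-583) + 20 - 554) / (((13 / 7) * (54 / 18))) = -78505679/818532 = -95.91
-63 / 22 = -2.86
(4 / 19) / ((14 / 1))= 2/133 = 0.02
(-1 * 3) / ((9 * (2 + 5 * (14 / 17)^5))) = -1419857/16586502 = -0.09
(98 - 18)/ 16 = 5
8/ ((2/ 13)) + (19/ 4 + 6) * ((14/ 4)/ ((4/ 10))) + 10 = 2497/16 = 156.06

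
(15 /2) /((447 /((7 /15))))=0.01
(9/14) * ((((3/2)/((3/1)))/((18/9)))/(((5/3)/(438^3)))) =283593393/35 = 8102668.37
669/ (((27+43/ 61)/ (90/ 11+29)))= 16690881/18590 = 897.84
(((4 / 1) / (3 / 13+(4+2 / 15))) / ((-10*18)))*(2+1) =-13/851 = -0.02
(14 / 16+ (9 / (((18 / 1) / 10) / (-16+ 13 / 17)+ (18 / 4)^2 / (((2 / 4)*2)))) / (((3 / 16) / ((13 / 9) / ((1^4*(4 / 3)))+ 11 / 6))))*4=6531581/208566 = 31.32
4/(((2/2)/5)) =20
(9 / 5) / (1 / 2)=18/5 = 3.60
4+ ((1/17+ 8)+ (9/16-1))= 3161/272 = 11.62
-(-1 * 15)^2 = -225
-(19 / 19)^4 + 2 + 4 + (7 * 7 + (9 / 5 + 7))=62.80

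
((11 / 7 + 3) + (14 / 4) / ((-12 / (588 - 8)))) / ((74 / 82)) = -283433/1554 = -182.39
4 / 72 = 1/18 = 0.06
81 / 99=9/11 = 0.82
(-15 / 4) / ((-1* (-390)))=-1/104 = -0.01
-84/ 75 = -1.12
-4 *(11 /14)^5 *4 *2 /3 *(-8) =1288408/50421 = 25.55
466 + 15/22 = 10267/22 = 466.68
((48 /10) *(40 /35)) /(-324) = -16/945 = -0.02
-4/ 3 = -1.33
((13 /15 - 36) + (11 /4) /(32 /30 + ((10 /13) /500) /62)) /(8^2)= -7872047/15475560 = -0.51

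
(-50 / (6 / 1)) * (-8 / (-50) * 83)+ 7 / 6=-219/2 = -109.50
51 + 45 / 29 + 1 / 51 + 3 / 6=156985/2958 = 53.07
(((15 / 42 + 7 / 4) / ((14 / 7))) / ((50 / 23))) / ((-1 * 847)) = -1357/2371600 = 0.00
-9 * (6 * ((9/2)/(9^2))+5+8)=-120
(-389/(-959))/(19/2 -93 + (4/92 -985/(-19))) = -339986/26498129 = -0.01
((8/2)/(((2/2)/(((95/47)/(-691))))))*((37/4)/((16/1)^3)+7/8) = -1365435/133025792 = -0.01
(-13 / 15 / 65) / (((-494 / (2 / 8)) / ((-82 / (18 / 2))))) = -41/666900 = 0.00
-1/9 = -0.11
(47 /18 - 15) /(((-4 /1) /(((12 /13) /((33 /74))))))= 8251/1287 = 6.41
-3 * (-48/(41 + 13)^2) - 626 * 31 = -1571882/81 = -19405.95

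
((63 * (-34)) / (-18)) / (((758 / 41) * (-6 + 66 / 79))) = -22673/18192 = -1.25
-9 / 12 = -3/4 = -0.75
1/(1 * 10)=1/10 = 0.10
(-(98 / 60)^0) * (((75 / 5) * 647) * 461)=-4474005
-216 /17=-12.71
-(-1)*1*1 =1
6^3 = 216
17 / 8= 2.12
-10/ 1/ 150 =-1/15 = -0.07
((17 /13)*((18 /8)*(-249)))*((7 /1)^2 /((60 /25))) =-3111255/208 = -14957.96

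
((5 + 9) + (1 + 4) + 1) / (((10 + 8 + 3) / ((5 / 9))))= 100/189 = 0.53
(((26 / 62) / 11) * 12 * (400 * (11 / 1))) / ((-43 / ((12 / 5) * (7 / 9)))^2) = 652288/171957 = 3.79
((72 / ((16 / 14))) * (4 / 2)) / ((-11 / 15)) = -1890/11 = -171.82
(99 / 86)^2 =9801/7396 = 1.33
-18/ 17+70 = 1172/17 = 68.94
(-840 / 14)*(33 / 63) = -31.43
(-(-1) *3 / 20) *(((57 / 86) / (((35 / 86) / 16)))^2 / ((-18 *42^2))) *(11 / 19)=-1672/900375 = 0.00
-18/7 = -2.57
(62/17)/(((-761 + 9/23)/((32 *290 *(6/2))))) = -19849920/148699 = -133.49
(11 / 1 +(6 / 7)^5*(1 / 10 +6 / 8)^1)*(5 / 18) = 957433/302526 = 3.16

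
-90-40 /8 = -95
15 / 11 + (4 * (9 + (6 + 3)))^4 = 295612431/11 = 26873857.36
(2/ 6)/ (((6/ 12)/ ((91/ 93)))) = 182/279 = 0.65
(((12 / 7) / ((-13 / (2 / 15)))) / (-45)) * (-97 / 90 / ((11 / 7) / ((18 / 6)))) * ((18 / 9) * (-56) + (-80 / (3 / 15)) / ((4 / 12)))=509056/482625 = 1.05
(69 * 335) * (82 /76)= 947715/38 = 24939.87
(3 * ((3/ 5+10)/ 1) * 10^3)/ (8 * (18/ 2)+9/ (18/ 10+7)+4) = 1399200/3389 = 412.87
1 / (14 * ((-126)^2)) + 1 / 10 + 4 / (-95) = 1222547/21115080 = 0.06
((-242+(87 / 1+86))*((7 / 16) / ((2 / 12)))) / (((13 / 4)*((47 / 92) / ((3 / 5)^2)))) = -599886/15275 = -39.27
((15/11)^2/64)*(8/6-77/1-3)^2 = 87025/484 = 179.80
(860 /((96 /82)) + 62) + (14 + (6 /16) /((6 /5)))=38923/48 = 810.90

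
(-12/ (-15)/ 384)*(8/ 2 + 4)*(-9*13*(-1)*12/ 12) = 39/20 = 1.95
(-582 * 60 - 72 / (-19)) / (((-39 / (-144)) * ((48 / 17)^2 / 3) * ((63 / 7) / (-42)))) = 55919766/247 = 226395.81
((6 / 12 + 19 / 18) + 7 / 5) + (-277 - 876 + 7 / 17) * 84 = -74063059/765 = -96814.46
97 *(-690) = -66930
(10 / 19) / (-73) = -10/1387 = -0.01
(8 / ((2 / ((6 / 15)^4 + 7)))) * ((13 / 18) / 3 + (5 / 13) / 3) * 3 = 2274538/73125 = 31.10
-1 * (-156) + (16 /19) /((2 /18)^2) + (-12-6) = 3918/19 = 206.21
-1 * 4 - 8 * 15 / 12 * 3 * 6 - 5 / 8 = -1477/8 = -184.62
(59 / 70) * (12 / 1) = 354/35 = 10.11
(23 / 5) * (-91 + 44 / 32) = -16491/40 = -412.28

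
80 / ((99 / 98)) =79.19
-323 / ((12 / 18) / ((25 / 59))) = -24225/118 = -205.30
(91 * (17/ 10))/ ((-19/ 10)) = -1547/19 = -81.42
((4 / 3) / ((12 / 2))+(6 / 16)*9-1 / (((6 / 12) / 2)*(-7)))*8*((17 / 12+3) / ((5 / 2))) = 111353/1890 = 58.92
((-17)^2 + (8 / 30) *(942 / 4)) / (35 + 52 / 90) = 15831/1601 = 9.89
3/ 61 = 0.05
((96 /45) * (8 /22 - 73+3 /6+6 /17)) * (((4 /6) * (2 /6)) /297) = -95456/833085 = -0.11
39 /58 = 0.67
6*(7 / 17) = 42/17 = 2.47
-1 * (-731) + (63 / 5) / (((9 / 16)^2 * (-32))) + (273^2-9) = 3386239/45 = 75249.76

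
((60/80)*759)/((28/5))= 11385/112 = 101.65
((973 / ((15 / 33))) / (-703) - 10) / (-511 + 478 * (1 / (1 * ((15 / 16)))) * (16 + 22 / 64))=-137559/82484396 = 0.00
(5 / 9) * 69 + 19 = 172/3 = 57.33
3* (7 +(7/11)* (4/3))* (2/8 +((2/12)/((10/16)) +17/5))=12173/132 = 92.22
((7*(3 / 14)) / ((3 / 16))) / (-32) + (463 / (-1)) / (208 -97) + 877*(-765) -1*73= -297916195/444 = -670982.42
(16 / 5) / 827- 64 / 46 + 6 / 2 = 153363/95105 = 1.61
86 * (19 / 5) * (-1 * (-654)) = 1068636/5 = 213727.20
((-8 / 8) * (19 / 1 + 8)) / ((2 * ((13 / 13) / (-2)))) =27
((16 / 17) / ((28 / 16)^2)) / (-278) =-128/115787 = 0.00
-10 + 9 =-1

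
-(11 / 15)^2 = -121/225 = -0.54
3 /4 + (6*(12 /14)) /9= 37/28 = 1.32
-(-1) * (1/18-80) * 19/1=-27341/18 = -1518.94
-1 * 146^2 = -21316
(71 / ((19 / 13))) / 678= 923/12882 = 0.07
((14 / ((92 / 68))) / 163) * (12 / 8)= 357/3749 = 0.10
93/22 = 4.23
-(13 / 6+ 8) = -61/6 = -10.17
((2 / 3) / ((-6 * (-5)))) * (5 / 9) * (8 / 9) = 8/729 = 0.01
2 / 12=1/6 = 0.17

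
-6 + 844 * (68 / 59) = 57038/59 = 966.75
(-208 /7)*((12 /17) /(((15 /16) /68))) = -53248/35 = -1521.37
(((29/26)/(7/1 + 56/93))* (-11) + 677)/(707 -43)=12414947/12205648 = 1.02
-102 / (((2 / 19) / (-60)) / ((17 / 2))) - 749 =493441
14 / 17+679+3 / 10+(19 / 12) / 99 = 68680489/100980 = 680.14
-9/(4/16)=-36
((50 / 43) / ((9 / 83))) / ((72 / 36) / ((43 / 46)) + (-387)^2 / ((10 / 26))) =20750/753491979 = 0.00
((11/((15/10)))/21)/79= 22/4977 = 0.00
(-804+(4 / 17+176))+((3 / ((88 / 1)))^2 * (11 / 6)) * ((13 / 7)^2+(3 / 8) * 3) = -627.75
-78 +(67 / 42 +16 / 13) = -41045/546 = -75.17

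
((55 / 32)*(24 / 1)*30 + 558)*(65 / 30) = 15561/4 = 3890.25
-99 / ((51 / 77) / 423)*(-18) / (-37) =-19347174/629 = -30758.62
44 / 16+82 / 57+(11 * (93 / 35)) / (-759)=761707/183540 = 4.15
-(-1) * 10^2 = 100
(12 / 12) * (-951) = -951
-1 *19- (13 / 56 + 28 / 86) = -47095/2408 = -19.56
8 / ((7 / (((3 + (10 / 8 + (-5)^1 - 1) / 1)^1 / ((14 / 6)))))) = -6/7 = -0.86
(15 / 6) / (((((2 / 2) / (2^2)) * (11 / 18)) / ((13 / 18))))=130/11 = 11.82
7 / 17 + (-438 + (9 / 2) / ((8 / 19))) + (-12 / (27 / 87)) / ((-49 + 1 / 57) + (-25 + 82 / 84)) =-397439263/932144 = -426.37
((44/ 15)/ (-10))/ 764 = -11/28650 = 0.00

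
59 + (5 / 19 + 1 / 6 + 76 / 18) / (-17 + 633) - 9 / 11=12258871/210672 = 58.19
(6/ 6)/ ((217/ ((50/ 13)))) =50/2821 = 0.02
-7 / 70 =-1/10 = -0.10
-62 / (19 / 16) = -992/19 = -52.21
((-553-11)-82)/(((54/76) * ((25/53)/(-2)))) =2602088/675 = 3854.95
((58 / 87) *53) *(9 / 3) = 106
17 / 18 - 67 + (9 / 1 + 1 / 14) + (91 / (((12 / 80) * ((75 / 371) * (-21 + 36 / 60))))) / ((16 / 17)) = -322487/1512 = -213.29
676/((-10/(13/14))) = -62.77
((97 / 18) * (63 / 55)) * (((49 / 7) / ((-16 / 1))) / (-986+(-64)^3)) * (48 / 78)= 97/15358200 = 0.00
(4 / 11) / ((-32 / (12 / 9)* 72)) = -1/4752 = 0.00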